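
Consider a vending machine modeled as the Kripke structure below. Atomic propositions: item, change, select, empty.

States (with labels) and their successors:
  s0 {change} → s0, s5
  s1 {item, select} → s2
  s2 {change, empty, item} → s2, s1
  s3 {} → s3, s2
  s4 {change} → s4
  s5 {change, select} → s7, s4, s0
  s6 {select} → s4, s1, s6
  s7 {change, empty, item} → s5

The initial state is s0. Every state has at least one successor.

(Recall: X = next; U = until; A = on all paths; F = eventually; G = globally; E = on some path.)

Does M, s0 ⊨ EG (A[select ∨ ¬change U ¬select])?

States satisfying A[select ∨ ¬change U ¬select]: {s0, s1, s2, s3, s4, s5, s7}.
States satisfying EG (A[select ∨ ¬change U ¬select]): {s0, s1, s2, s3, s4, s5, s7}.
s0 ∈ Sat(EG (A[select ∨ ¬change U ¬select])).

Satisfied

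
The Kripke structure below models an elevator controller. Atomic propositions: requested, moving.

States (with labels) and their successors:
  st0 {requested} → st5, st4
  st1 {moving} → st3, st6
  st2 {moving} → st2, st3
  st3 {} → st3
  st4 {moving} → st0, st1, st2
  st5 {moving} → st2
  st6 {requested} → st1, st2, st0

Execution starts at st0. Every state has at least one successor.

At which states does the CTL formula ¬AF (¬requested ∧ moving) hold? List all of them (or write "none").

{st3}

States satisfying ¬requested ∧ moving: {st1, st2, st4, st5}.
States satisfying AF (¬requested ∧ moving): {st0, st1, st2, st4, st5, st6}.
States satisfying ¬AF (¬requested ∧ moving): {st3}.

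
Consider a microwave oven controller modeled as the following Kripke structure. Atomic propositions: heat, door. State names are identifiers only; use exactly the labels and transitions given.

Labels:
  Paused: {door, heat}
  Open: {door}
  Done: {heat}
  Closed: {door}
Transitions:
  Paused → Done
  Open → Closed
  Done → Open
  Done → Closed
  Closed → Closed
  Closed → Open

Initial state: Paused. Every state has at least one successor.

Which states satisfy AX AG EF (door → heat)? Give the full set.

States satisfying AG EF (door → heat): ∅.
States satisfying AX AG EF (door → heat): ∅.

none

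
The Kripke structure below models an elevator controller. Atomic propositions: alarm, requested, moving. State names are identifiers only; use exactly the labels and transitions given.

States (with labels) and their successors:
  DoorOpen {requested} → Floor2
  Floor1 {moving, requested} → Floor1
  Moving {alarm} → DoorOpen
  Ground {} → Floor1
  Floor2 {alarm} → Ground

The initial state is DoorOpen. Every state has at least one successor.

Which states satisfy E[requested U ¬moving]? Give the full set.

States satisfying requested: {DoorOpen, Floor1}.
States satisfying ¬moving: {DoorOpen, Moving, Ground, Floor2}.
States satisfying E[requested U ¬moving]: {DoorOpen, Moving, Ground, Floor2}.

{DoorOpen, Moving, Ground, Floor2}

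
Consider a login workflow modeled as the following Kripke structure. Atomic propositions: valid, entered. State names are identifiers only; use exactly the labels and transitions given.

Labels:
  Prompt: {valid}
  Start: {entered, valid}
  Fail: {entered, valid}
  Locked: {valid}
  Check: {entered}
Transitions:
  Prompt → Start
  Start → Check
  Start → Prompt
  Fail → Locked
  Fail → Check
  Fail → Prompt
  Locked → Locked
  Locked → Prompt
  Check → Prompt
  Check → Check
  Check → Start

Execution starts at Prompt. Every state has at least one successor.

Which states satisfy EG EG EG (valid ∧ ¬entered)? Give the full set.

States satisfying EG EG (valid ∧ ¬entered): {Locked}.
States satisfying EG EG EG (valid ∧ ¬entered): {Locked}.

{Locked}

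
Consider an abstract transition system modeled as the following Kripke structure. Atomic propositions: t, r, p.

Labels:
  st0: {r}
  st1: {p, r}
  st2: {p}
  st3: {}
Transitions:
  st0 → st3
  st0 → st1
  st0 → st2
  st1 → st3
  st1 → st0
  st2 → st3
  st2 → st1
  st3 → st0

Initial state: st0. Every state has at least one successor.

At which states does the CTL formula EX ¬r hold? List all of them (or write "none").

{st0, st1, st2}

States satisfying ¬r: {st2, st3}.
States satisfying EX ¬r: {st0, st1, st2}.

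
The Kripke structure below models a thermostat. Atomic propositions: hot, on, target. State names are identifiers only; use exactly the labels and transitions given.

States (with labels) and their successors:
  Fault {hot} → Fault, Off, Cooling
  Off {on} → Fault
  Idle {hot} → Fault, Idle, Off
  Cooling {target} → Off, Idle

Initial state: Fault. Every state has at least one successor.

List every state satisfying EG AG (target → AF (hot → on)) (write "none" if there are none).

{Fault, Off, Idle, Cooling}

States satisfying AG (target → AF (hot → on)): {Fault, Off, Idle, Cooling}.
States satisfying EG AG (target → AF (hot → on)): {Fault, Off, Idle, Cooling}.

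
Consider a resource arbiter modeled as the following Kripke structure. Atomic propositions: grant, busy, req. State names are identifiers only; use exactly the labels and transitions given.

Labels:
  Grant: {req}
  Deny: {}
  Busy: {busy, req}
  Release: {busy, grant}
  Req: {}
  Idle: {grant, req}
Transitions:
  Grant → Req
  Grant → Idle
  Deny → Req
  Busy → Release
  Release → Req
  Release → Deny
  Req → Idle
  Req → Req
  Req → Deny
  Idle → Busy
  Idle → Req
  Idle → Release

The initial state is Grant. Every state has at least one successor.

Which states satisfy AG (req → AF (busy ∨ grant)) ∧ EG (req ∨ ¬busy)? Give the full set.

States satisfying req → AF (busy ∨ grant): {Deny, Busy, Release, Req, Idle}.
States satisfying AG (req → AF (busy ∨ grant)): {Deny, Busy, Release, Req, Idle}.
States satisfying req ∨ ¬busy: {Grant, Deny, Busy, Req, Idle}.
States satisfying EG (req ∨ ¬busy): {Grant, Deny, Req, Idle}.
States satisfying AG (req → AF (busy ∨ grant)) ∧ EG (req ∨ ¬busy): {Deny, Req, Idle}.

{Deny, Req, Idle}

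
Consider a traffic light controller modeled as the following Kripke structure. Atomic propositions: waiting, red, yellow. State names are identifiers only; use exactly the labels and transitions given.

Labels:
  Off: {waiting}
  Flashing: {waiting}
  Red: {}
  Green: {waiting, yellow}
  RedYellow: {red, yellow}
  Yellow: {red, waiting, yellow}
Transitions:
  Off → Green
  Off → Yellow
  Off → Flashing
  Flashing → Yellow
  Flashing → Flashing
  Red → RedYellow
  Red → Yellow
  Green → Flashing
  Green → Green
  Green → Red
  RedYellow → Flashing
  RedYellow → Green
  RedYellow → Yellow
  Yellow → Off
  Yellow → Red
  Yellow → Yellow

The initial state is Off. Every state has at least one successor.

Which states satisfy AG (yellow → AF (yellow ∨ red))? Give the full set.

States satisfying yellow → AF (yellow ∨ red): {Off, Flashing, Red, Green, RedYellow, Yellow}.
States satisfying AG (yellow → AF (yellow ∨ red)): {Off, Flashing, Red, Green, RedYellow, Yellow}.

{Off, Flashing, Red, Green, RedYellow, Yellow}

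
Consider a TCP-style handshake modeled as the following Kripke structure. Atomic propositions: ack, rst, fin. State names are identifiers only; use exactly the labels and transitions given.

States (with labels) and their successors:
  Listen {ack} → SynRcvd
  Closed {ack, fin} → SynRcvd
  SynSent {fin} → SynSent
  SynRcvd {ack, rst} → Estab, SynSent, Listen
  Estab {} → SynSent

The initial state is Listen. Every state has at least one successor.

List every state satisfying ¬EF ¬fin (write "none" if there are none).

{SynSent}

States satisfying ¬fin: {Listen, SynRcvd, Estab}.
States satisfying EF ¬fin: {Listen, Closed, SynRcvd, Estab}.
States satisfying ¬EF ¬fin: {SynSent}.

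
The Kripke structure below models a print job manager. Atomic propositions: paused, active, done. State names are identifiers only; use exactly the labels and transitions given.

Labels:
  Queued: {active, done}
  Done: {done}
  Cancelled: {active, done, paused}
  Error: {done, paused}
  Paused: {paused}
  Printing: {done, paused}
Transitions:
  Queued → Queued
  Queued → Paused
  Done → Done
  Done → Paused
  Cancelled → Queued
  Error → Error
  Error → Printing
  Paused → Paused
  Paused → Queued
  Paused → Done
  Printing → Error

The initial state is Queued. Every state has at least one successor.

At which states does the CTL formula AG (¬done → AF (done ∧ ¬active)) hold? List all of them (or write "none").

{Error, Printing}

States satisfying ¬done → AF (done ∧ ¬active): {Queued, Done, Cancelled, Error, Printing}.
States satisfying AG (¬done → AF (done ∧ ¬active)): {Error, Printing}.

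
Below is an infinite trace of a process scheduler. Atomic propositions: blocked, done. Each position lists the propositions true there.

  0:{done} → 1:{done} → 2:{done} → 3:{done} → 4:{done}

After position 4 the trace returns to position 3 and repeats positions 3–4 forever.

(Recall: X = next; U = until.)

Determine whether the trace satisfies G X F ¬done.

X F ¬done must hold at every position from 0 onward. It fails at position 0, so G X F ¬done is false.

Violated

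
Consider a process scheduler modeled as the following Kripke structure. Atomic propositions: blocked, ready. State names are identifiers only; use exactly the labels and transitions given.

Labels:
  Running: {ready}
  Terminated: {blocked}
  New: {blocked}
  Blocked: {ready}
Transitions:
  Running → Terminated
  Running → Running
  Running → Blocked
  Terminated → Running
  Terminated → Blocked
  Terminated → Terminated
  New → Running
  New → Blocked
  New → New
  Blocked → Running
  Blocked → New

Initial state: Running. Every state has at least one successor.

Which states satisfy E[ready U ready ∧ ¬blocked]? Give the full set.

States satisfying ready: {Running, Blocked}.
States satisfying ready ∧ ¬blocked: {Running, Blocked}.
States satisfying E[ready U ready ∧ ¬blocked]: {Running, Blocked}.

{Running, Blocked}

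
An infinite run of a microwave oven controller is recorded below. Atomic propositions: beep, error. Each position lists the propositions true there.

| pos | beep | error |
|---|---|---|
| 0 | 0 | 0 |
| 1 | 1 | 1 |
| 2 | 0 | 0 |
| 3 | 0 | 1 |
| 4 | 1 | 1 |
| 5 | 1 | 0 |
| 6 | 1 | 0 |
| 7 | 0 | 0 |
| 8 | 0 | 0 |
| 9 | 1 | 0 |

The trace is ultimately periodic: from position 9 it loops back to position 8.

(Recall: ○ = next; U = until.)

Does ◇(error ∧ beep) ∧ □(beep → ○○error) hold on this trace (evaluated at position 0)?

No

error ∧ beep holds at position 1, which is reachable from 0, so ◇(error ∧ beep) holds.
beep → ○○error must hold at every position from 0 onward. It fails at position 4, so □(beep → ○○error) is false.
Positions where beep holds: 1, 4, 5, 6, 9.
Check ○○error at each: 1→ok, 4→fails, 5→fails, 6→fails, 9→fails.
At position 0: ◇(error ∧ beep) is true; □(beep → ○○error) is false; so ◇(error ∧ beep) ∧ □(beep → ○○error) is false.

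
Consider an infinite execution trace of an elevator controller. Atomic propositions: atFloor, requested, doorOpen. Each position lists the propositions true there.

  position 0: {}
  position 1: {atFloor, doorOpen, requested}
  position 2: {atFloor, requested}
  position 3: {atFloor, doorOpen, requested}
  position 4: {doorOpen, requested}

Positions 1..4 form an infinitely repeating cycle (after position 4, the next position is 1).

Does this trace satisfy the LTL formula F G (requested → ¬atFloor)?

G (requested → ¬atFloor) is false at every position 0..4, so it never becomes true and F G (requested → ¬atFloor) fails.

No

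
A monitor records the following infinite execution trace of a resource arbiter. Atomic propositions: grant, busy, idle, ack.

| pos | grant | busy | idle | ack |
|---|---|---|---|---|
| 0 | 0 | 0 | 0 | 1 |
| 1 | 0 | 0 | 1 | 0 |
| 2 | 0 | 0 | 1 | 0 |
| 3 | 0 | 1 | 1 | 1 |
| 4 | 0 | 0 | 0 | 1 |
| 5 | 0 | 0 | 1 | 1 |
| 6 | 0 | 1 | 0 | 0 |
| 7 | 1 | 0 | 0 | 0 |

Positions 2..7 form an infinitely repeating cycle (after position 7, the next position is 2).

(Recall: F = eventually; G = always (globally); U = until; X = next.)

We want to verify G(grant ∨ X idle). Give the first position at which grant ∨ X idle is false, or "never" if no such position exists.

3

Check grant ∨ X idle at each position in order: 0 ✓, 1 ✓, 2 ✓.
At position 3 the labels are {ack, busy, idle} and the next position 4 has {ack}, so grant ∨ X idle is false there. This is the first violation.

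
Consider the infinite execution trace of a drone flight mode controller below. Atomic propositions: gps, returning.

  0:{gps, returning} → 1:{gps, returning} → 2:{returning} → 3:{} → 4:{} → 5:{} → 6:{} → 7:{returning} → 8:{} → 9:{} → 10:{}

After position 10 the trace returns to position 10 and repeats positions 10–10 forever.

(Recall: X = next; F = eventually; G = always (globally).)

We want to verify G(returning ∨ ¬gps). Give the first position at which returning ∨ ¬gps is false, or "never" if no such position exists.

returning ∨ ¬gps holds at every position 0..10, and those are all the positions the trace ever visits, so the invariant G(returning ∨ ¬gps) is never violated.

never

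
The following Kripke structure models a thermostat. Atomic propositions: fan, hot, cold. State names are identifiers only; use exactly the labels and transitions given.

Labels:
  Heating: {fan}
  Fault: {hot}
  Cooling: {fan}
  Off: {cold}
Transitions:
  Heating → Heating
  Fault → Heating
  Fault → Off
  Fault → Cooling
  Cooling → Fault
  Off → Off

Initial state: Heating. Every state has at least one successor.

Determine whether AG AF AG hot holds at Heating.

States satisfying AF AG hot: ∅.
States satisfying AG AF AG hot: ∅.
Heating is reachable from Heating and violates AF AG hot, so AG fails at Heating.
Heating ∉ Sat(AG AF AG hot).

No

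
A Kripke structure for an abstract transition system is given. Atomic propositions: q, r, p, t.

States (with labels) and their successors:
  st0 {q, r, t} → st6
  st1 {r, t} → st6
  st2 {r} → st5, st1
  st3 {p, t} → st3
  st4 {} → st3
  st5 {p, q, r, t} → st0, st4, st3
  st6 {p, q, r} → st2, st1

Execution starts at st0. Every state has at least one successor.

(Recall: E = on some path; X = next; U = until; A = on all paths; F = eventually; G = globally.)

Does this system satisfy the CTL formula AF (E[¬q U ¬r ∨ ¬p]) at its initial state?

States satisfying E[¬q U ¬r ∨ ¬p]: {st0, st1, st2, st3, st4}.
States satisfying AF (E[¬q U ¬r ∨ ¬p]): {st0, st1, st2, st3, st4, st5, st6}.
st0 ∈ Sat(AF (E[¬q U ¬r ∨ ¬p])).

Yes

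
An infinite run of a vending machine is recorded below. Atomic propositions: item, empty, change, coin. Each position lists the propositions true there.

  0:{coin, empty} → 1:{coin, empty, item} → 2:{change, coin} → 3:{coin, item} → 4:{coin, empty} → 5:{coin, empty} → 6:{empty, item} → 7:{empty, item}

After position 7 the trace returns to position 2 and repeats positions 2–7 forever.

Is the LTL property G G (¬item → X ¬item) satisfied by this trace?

Does not hold

G (¬item → X ¬item) must hold at every position from 0 onward. It fails at position 0, so G G (¬item → X ¬item) is false.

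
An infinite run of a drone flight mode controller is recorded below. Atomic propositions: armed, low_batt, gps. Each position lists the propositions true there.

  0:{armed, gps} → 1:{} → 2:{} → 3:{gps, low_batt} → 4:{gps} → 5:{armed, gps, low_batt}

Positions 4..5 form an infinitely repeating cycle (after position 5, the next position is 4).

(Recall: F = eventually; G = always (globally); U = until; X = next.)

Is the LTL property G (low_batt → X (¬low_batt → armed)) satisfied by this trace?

Does not hold

low_batt → X (¬low_batt → armed) must hold at every position from 0 onward. It fails at position 3, so G (low_batt → X (¬low_batt → armed)) is false.
Positions where low_batt holds: 3, 5.
Check X (¬low_batt → armed) at each: 3→fails, 5→fails.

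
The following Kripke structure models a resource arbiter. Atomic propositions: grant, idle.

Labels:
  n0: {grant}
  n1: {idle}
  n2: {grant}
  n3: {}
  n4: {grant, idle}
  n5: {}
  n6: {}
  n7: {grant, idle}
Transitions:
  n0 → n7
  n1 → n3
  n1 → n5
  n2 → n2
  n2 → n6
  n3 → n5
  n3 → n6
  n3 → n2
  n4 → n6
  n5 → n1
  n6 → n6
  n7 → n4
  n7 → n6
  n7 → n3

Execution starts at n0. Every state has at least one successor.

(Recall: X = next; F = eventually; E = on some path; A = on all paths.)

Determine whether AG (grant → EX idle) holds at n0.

States satisfying grant → EX idle: {n0, n1, n3, n5, n6, n7}.
States satisfying AG (grant → EX idle): {n6}.
n2 is reachable from n0 and violates grant → EX idle, so AG fails at n0.
n0 ∉ Sat(AG (grant → EX idle)).

Violated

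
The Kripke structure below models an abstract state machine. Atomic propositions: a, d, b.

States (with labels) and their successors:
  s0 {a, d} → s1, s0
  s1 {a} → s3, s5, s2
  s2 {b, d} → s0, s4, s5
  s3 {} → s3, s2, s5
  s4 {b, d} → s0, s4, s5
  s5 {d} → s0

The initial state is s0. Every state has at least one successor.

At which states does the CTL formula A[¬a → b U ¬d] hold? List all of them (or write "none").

States satisfying ¬a → b: {s0, s1, s2, s4}.
States satisfying ¬d: {s1, s3}.
States satisfying A[¬a → b U ¬d]: {s1, s3}.

{s1, s3}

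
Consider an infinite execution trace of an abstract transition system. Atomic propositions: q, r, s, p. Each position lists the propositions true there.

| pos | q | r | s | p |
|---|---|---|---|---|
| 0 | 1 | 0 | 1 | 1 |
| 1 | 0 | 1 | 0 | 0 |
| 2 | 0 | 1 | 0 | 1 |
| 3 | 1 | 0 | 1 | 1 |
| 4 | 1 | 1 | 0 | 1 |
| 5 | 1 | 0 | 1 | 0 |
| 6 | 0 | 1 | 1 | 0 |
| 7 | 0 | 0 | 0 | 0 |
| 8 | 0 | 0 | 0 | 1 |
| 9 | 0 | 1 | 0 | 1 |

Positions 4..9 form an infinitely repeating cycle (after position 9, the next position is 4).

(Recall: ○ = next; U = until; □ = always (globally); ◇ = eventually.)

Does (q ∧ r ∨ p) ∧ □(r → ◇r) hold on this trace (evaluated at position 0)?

Holds

r → ◇r holds at every position 0..9, and those are all positions ever visited, so □(r → ◇r) holds.
Positions where r holds: 1, 2, 4, 6, 9.
Check ◇r at each: 1→ok, 2→ok, 4→ok, 6→ok, 9→ok.
At position 0: q ∧ r ∨ p is true; □(r → ◇r) is true; so (q ∧ r ∨ p) ∧ □(r → ◇r) is true.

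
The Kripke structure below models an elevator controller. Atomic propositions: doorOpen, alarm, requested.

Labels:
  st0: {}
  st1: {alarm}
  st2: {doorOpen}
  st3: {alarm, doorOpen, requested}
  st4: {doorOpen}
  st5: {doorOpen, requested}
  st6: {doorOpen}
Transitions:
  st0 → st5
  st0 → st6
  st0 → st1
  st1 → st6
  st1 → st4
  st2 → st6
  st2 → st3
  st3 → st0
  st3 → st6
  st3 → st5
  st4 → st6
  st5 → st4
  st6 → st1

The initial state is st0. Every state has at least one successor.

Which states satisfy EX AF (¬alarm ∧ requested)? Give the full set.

{st0, st3}

States satisfying AF (¬alarm ∧ requested): {st5}.
States satisfying EX AF (¬alarm ∧ requested): {st0, st3}.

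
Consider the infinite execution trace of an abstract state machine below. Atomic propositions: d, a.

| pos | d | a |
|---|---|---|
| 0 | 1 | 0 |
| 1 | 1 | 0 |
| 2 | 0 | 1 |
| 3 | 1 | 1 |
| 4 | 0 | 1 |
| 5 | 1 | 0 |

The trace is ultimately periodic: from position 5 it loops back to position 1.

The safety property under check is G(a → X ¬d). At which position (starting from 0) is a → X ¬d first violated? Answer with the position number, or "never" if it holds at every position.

2

Check a → X ¬d at each position in order: 0 ✓, 1 ✓.
At position 2 the labels are {a} and the next position 3 has {a, d}, so a → X ¬d is false there. This is the first violation.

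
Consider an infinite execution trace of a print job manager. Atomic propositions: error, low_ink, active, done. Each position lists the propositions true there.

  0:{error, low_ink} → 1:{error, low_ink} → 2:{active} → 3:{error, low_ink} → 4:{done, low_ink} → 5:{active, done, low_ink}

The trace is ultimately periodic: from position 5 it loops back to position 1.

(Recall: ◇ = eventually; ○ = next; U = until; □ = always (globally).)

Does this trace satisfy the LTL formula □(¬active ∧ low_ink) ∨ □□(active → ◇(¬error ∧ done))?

¬active ∧ low_ink must hold at every position from 0 onward. It fails at position 2, so □(¬active ∧ low_ink) is false.
□(active → ◇(¬error ∧ done)) holds at every position 0..5, and those are all positions ever visited, so □□(active → ◇(¬error ∧ done)) holds.
At position 0: □(¬active ∧ low_ink) is false; □□(active → ◇(¬error ∧ done)) is true; so □(¬active ∧ low_ink) ∨ □□(active → ◇(¬error ∧ done)) is true.

Satisfied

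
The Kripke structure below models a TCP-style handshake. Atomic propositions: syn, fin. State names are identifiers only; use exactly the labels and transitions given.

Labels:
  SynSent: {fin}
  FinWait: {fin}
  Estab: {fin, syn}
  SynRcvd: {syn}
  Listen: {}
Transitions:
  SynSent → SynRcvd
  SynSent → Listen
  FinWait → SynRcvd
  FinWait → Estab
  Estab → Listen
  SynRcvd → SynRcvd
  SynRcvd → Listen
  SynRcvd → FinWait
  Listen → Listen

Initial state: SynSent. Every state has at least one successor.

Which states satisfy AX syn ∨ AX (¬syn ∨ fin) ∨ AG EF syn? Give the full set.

States satisfying syn: {Estab, SynRcvd}.
States satisfying AX syn: {FinWait}.
States satisfying ¬syn ∨ fin: {SynSent, FinWait, Estab, Listen}.
States satisfying AX (¬syn ∨ fin): {Estab, Listen}.
States satisfying AX syn ∨ AX (¬syn ∨ fin): {FinWait, Estab, Listen}.
States satisfying EF syn: {SynSent, FinWait, Estab, SynRcvd}.
States satisfying AG EF syn: ∅.
States satisfying AX syn ∨ AX (¬syn ∨ fin) ∨ AG EF syn: {FinWait, Estab, Listen}.

{FinWait, Estab, Listen}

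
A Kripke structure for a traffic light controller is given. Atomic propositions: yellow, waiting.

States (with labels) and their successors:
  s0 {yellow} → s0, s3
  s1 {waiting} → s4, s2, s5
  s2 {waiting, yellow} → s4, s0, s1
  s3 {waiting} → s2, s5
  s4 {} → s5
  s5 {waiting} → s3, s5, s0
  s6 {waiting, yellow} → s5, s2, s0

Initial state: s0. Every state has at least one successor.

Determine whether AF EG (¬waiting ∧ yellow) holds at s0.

Holds

States satisfying EG (¬waiting ∧ yellow): {s0}.
States satisfying AF EG (¬waiting ∧ yellow): {s0}.
s0 ∈ Sat(AF EG (¬waiting ∧ yellow)).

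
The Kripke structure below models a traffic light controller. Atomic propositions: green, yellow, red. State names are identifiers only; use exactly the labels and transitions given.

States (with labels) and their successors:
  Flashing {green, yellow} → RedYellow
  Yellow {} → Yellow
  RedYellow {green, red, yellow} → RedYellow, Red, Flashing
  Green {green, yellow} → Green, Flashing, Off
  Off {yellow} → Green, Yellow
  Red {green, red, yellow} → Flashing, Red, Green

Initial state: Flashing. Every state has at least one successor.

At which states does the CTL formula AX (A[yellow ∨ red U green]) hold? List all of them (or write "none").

{Flashing, RedYellow, Red}

States satisfying A[yellow ∨ red U green]: {Flashing, RedYellow, Green, Red}.
States satisfying AX (A[yellow ∨ red U green]): {Flashing, RedYellow, Red}.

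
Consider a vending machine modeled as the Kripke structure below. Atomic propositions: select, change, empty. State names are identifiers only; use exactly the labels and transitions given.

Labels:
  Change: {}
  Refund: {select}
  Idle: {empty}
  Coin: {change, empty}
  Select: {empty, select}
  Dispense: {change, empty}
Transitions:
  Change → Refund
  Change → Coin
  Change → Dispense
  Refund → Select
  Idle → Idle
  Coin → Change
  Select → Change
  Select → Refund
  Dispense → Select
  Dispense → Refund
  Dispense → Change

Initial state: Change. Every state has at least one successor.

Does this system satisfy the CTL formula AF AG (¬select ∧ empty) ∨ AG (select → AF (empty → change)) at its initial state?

Yes

States satisfying AG (¬select ∧ empty): {Idle}.
States satisfying AF AG (¬select ∧ empty): {Idle}.
States satisfying select → AF (empty → change): {Change, Refund, Idle, Coin, Select, Dispense}.
States satisfying AG (select → AF (empty → change)): {Change, Refund, Idle, Coin, Select, Dispense}.
States satisfying AF AG (¬select ∧ empty) ∨ AG (select → AF (empty → change)): {Change, Refund, Idle, Coin, Select, Dispense}.
Change ∈ Sat(AF AG (¬select ∧ empty) ∨ AG (select → AF (empty → change))).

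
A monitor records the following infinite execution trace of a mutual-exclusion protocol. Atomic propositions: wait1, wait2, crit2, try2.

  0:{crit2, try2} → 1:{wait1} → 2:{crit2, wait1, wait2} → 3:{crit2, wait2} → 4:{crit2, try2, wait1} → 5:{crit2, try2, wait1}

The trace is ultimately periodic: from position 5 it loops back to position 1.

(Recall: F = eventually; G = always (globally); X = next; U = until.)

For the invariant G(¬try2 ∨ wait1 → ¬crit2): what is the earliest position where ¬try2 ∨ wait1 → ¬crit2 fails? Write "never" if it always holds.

2

Check ¬try2 ∨ wait1 → ¬crit2 at each position in order: 0 ✓, 1 ✓.
At position 2 the labels are {crit2, wait1, wait2}, so ¬try2 ∨ wait1 → ¬crit2 is false there. This is the first violation.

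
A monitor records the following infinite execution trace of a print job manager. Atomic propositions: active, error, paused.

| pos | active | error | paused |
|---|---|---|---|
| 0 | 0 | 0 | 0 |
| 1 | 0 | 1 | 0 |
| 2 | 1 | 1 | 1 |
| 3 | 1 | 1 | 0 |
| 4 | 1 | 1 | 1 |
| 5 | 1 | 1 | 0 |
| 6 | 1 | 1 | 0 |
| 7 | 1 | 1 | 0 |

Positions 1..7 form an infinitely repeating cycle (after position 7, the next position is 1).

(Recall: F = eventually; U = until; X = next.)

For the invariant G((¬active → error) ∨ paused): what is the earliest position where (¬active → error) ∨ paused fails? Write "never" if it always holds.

At position 0 the labels are {}, so (¬active → error) ∨ paused is false there. This is the first violation.

0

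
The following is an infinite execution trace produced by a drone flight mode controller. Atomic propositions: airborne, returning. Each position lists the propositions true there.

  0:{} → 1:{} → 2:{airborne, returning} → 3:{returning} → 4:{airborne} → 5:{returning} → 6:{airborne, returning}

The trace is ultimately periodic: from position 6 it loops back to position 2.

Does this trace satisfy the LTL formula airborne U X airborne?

Violated

Walking from position 0: at position 0, X airborne has not yet held and airborne fails, so airborne U X airborne is false.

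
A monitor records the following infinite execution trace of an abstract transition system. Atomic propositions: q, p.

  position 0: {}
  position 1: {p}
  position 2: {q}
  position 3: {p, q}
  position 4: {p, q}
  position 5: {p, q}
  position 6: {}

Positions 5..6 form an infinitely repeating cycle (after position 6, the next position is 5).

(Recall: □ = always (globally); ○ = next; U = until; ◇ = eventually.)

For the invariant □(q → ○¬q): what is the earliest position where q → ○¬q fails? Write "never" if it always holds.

2

Check q → ○¬q at each position in order: 0 ✓, 1 ✓.
At position 2 the labels are {q} and the next position 3 has {p, q}, so q → ○¬q is false there. This is the first violation.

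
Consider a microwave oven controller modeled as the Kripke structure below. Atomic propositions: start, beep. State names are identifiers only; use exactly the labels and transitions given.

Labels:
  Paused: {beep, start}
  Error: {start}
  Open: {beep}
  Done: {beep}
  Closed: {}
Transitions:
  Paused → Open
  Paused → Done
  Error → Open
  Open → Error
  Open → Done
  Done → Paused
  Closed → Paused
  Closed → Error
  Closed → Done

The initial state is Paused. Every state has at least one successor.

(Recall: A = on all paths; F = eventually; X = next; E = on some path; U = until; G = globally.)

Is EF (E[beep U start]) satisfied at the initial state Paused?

Holds

States satisfying E[beep U start]: {Paused, Error, Open, Done}.
States satisfying EF (E[beep U start]): {Paused, Error, Open, Done, Closed}.
Some path from Paused reaches a state where E[beep U start] holds.
Paused ∈ Sat(EF (E[beep U start])).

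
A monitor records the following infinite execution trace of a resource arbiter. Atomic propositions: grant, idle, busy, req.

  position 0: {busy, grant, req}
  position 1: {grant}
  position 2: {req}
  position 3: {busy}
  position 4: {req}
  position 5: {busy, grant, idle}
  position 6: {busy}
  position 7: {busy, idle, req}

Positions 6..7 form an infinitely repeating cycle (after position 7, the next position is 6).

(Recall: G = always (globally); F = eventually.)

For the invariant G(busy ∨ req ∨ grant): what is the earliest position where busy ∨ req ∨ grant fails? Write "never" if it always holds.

busy ∨ req ∨ grant holds at every position 0..7, and those are all the positions the trace ever visits, so the invariant G(busy ∨ req ∨ grant) is never violated.

never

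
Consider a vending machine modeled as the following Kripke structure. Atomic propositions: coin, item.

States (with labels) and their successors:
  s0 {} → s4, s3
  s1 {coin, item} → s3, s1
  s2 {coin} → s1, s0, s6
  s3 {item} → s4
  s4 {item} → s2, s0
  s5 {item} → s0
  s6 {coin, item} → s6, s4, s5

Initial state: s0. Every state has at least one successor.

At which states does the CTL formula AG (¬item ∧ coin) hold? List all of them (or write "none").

States satisfying ¬item ∧ coin: {s2}.
States satisfying AG (¬item ∧ coin): ∅.

none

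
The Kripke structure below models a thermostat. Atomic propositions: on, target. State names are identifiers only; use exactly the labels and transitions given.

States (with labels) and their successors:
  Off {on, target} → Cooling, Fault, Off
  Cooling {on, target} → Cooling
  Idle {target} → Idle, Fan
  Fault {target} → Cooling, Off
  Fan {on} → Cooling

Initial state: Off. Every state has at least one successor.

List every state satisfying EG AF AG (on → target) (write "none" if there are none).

{Off, Cooling, Fault, Fan}

States satisfying AF AG (on → target): {Off, Cooling, Fault, Fan}.
States satisfying EG AF AG (on → target): {Off, Cooling, Fault, Fan}.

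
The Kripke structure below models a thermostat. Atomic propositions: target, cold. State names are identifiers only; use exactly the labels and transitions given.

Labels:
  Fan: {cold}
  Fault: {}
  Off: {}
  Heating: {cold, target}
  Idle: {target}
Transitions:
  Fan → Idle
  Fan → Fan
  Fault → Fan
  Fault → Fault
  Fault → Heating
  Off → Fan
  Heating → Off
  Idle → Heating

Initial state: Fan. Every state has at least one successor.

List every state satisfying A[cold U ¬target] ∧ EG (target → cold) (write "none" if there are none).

States satisfying cold: {Fan, Heating}.
States satisfying ¬target: {Fan, Fault, Off}.
States satisfying A[cold U ¬target]: {Fan, Fault, Off, Heating}.
States satisfying target → cold: {Fan, Fault, Off, Heating}.
States satisfying EG (target → cold): {Fan, Fault, Off, Heating}.
States satisfying A[cold U ¬target] ∧ EG (target → cold): {Fan, Fault, Off, Heating}.

{Fan, Fault, Off, Heating}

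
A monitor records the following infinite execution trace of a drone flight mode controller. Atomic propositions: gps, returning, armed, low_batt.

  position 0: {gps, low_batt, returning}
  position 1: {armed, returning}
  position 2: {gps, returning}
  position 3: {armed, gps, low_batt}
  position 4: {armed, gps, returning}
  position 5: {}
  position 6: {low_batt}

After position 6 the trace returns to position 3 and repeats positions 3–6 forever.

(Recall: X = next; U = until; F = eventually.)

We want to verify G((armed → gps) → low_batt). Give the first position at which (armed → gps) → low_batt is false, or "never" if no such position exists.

2

Check (armed → gps) → low_batt at each position in order: 0 ✓, 1 ✓.
At position 2 the labels are {gps, returning}, so (armed → gps) → low_batt is false there. This is the first violation.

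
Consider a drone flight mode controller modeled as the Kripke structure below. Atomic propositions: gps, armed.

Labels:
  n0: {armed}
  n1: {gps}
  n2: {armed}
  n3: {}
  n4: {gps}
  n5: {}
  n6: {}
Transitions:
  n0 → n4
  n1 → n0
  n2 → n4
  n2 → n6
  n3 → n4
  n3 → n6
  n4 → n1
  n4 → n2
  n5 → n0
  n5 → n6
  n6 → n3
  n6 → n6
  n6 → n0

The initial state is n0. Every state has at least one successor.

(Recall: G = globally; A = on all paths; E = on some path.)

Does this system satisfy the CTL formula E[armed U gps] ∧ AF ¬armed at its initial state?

Yes

States satisfying armed: {n0, n2}.
States satisfying gps: {n1, n4}.
States satisfying E[armed U gps]: {n0, n1, n2, n4}.
States satisfying ¬armed: {n1, n3, n4, n5, n6}.
States satisfying AF ¬armed: {n0, n1, n2, n3, n4, n5, n6}.
States satisfying E[armed U gps] ∧ AF ¬armed: {n0, n1, n2, n4}.
n0 ∈ Sat(E[armed U gps] ∧ AF ¬armed).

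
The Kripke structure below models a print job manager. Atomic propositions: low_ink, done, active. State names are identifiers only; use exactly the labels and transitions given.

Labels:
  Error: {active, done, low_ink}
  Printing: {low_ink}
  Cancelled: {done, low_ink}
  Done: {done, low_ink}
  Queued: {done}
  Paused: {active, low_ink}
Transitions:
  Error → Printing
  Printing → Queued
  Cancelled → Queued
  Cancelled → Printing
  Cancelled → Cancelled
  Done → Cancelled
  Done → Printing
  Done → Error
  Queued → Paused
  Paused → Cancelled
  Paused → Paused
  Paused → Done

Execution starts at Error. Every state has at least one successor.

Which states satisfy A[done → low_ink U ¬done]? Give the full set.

States satisfying done → low_ink: {Error, Printing, Cancelled, Done, Paused}.
States satisfying ¬done: {Printing, Paused}.
States satisfying A[done → low_ink U ¬done]: {Error, Printing, Paused}.

{Error, Printing, Paused}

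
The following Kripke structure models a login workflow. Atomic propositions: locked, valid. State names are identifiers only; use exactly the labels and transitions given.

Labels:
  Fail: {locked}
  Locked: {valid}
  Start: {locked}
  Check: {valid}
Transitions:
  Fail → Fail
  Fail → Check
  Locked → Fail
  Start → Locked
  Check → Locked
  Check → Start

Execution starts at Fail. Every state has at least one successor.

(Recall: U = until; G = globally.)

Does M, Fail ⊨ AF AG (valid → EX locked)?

Holds

States satisfying AG (valid → EX locked): {Fail, Locked, Start, Check}.
States satisfying AF AG (valid → EX locked): {Fail, Locked, Start, Check}.
Fail ∈ Sat(AF AG (valid → EX locked)).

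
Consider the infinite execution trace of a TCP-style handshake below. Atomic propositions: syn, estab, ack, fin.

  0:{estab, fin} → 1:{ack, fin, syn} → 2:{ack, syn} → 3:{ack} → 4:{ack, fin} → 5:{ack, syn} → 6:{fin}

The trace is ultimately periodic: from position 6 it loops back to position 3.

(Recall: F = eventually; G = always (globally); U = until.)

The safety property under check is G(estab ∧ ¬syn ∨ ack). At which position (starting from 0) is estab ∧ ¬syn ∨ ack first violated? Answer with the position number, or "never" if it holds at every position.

Check estab ∧ ¬syn ∨ ack at each position in order: 0 ✓, 1 ✓, 2 ✓, 3 ✓, 4 ✓, 5 ✓.
At position 6 the labels are {fin}, so estab ∧ ¬syn ∨ ack is false there. This is the first violation.

6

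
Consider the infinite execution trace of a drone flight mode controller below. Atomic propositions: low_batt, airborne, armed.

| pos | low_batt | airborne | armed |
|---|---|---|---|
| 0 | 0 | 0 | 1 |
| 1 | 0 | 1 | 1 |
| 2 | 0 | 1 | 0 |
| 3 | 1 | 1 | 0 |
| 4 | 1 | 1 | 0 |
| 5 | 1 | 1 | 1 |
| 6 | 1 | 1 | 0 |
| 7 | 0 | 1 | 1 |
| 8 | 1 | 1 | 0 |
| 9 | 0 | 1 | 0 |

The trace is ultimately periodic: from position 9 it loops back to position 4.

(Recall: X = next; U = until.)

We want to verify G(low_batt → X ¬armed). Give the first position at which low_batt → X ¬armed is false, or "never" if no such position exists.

4

Check low_batt → X ¬armed at each position in order: 0 ✓, 1 ✓, 2 ✓, 3 ✓.
At position 4 the labels are {airborne, low_batt} and the next position 5 has {airborne, armed, low_batt}, so low_batt → X ¬armed is false there. This is the first violation.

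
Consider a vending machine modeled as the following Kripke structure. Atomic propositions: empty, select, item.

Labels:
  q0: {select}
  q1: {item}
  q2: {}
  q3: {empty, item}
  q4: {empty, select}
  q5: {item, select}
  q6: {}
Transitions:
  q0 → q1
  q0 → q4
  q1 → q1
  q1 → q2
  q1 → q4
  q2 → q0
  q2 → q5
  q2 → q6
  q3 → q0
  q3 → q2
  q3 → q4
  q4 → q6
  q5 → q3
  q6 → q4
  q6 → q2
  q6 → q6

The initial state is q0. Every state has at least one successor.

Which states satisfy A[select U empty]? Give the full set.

States satisfying select: {q0, q4, q5}.
States satisfying empty: {q3, q4}.
States satisfying A[select U empty]: {q3, q4, q5}.

{q3, q4, q5}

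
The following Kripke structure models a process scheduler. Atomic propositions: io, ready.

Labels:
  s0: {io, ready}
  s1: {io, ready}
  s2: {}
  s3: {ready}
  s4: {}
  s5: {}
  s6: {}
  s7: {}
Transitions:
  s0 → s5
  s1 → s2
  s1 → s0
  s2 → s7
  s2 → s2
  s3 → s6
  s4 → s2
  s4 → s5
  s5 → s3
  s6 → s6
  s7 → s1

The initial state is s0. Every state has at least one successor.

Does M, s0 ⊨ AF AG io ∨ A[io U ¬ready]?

Holds

States satisfying AG io: ∅.
States satisfying AF AG io: ∅.
States satisfying io: {s0, s1}.
States satisfying ¬ready: {s2, s4, s5, s6, s7}.
States satisfying A[io U ¬ready]: {s0, s1, s2, s4, s5, s6, s7}.
States satisfying AF AG io ∨ A[io U ¬ready]: {s0, s1, s2, s4, s5, s6, s7}.
s0 ∈ Sat(AF AG io ∨ A[io U ¬ready]).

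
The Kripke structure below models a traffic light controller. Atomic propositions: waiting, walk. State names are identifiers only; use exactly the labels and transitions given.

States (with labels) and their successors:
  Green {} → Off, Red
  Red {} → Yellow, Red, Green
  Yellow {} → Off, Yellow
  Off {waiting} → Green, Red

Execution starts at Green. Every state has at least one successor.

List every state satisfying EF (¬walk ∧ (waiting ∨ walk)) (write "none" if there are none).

States satisfying ¬walk ∧ (waiting ∨ walk): {Off}.
States satisfying EF (¬walk ∧ (waiting ∨ walk)): {Green, Red, Yellow, Off}.

{Green, Red, Yellow, Off}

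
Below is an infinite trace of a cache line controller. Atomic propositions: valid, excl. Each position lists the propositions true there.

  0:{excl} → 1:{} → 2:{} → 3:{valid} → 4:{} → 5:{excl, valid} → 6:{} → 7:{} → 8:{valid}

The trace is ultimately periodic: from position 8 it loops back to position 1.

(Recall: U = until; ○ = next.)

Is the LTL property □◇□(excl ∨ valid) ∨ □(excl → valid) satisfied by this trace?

◇□(excl ∨ valid) must hold at every position from 0 onward. It fails at position 0, so □◇□(excl ∨ valid) is false.
excl → valid must hold at every position from 0 onward. It fails at position 0, so □(excl → valid) is false.
Positions where excl holds: 0, 5.
Check valid at each: 0→fails, 5→ok.
At position 0: □◇□(excl ∨ valid) is false; □(excl → valid) is false; so □◇□(excl ∨ valid) ∨ □(excl → valid) is false.

No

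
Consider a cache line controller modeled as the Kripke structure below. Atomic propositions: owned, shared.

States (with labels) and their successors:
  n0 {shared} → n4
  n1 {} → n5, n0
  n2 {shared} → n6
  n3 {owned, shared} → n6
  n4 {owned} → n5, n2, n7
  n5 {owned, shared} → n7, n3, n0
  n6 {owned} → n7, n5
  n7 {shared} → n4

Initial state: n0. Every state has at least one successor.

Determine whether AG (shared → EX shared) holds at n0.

Does not hold

States satisfying shared → EX shared: {n1, n4, n5, n6}.
States satisfying AG (shared → EX shared): ∅.
n0 is reachable from n0 and violates shared → EX shared, so AG fails at n0.
n0 ∉ Sat(AG (shared → EX shared)).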